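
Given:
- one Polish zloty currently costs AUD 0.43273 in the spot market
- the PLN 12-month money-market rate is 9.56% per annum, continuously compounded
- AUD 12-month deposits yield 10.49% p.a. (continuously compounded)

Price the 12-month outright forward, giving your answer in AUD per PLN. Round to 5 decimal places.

0.43677

T = 1 year.
AUD accumulates by e^(0.1049×1) = 1.1105995.
PLN accumulates by e^(0.0956×1) = 1.1003188.
So F = 0.43273 × 1.1105995 / 1.1003188 = 0.4367732 (AUD/PLN).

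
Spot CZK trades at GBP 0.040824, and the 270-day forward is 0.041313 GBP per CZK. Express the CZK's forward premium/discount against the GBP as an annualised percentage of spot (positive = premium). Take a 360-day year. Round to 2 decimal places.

+1.60%

T = 270/360 years.
(F − S)/S = (0.041313 − 0.040824)/0.040824 = 0.0119782.
×(1/T) gives 1.60% p.a.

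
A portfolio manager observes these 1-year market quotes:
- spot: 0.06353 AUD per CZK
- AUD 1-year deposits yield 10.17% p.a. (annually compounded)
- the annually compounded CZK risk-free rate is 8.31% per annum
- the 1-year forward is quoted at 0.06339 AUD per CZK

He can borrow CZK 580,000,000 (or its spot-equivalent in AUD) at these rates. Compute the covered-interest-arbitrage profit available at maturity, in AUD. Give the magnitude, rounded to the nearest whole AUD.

T = 1 year.
Invest the CZK and cover forward: 580,000,000 × 1.083100 × 0.06339 = AUD 39,821,471.22.
Convert at spot and invest in AUD: 580,000,000 × 0.06353 × 1.101700 = AUD 40,594,780.58.
The quoted forward undervalues CZK, so borrow CZK, convert to AUD at spot, deposit the AUD at 10.17%, and buy CZK forward at 0.06339 to cover the loan.
Arbitrage profit = |39,821,471.22 − 40,594,780.58| = AUD 773,309.

AUD 773,309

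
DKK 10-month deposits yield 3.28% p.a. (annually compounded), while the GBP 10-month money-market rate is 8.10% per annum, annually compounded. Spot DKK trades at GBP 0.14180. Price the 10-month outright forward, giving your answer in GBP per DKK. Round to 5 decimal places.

T = 10/12 years.
Growth of 1 GBP over T: (1 + 0.0810)^(10/12) = 1.0670581.
DKK accumulates by (1 + 0.0328)^(10/12) = 1.0272596.
Forward (GBP per DKK) = 0.1418 × 1.0670581 / 1.0272596 = 0.1472937.

0.14729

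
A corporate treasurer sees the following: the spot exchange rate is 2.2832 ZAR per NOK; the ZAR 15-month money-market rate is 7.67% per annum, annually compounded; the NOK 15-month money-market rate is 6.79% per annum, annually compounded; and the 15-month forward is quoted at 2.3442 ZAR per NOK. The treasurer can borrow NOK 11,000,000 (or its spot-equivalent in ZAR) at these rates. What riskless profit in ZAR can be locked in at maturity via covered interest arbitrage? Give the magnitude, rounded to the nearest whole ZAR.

T = 15/12 years.
Route A — deposit NOK, sell forward: 11,000,000 × 1.0855834984 × 2.3442 = ZAR 27,993,073.21.
Route B — convert at spot, deposit ZAR: 11,000,000 × 2.2832 × 1.0967771435 = ZAR 27,545,777.31.
The quoted forward overvalues NOK, so borrow ZAR, buy NOK at spot, deposit the NOK at 6.79%, and sell the proceeds forward at 2.3442.
Arbitrage profit = |27,993,073.21 − 27,545,777.31| = ZAR 447,296.

ZAR 447,296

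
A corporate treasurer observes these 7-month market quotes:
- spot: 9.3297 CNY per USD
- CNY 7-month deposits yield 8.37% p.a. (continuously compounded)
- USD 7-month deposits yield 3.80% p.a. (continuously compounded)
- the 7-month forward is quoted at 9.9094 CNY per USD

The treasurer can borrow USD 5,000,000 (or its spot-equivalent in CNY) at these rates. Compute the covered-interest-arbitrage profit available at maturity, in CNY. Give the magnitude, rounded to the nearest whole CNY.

T = 7/12 years.
Route A — deposit USD, sell forward: 5,000,000 × 1.0224141726 × 9.9094 = CNY 50,657,555.01.
Route B — convert at spot, deposit CNY: 5,000,000 × 9.3297 × 1.0500365783 = CNY 48,982,631.32.
The quoted forward overvalues USD, so borrow CNY, buy USD at spot, deposit the USD at 3.80%, and sell the proceeds forward at 9.9094.
Arbitrage profit = |50,657,555.01 − 48,982,631.32| = CNY 1,674,924.

CNY 1,674,924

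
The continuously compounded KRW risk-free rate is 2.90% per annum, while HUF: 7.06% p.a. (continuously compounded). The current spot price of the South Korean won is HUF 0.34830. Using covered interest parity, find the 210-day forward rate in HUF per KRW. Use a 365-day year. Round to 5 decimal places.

T = 210/365 years.
HUF growth factor: e^(0.0706×210/365) = 1.0414554.
KRW accumulates by e^(0.0290×210/365) = 1.0168249.
Forward (HUF per KRW) = 0.3483 × 1.0414554 / 1.0168249 = 0.3567369.

0.35674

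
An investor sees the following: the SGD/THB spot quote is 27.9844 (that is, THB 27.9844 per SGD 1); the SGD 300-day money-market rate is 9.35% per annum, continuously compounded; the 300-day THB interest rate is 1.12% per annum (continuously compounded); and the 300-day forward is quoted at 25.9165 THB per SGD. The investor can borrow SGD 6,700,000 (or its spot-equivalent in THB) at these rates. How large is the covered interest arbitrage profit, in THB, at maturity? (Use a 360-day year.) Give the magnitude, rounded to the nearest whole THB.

T = 300/360 years.
Invest the SGD and cover forward: 6,700,000 × 1.08103256887 × 25.9165 = THB 187,711,089.83.
Convert at spot and invest in THB: 6,700,000 × 27.9844 × 1.00937702471 = THB 189,253,629.75.
The quoted forward undervalues SGD, so borrow SGD, convert to THB at spot, deposit the THB at 1.12%, and buy SGD forward at 25.9165 to cover the loan.
Arbitrage profit = |187,711,089.83 − 189,253,629.75| = THB 1,542,540.

THB 1,542,540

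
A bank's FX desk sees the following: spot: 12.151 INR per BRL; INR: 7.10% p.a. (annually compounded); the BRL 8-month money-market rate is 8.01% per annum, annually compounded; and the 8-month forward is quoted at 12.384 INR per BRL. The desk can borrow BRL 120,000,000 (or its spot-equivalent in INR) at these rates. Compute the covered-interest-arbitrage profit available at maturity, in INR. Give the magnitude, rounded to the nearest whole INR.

INR 38,067,579

T = 8/12 years.
Keep in BRL, deliver into the forward: 120,000,000·1.052711362926·12.384 = INR 1,564,413,302.22.
Swap to INR now, deposit: 120,000,000·12.151·1.046790197779 = INR 1,526,345,723.19.
The quoted forward overvalues BRL, so borrow INR, buy BRL at spot, deposit the BRL at 8.01%, and sell the proceeds forward at 12.384.
The gap between the two covered legs is INR 38,067,579.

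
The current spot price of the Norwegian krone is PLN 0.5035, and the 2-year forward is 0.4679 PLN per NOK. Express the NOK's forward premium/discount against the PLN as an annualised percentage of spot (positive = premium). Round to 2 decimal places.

T = 2 years.
NOK trades forward at -7.07051% vs spot over the period.
×(1/T) gives -3.54% p.a.

-3.54%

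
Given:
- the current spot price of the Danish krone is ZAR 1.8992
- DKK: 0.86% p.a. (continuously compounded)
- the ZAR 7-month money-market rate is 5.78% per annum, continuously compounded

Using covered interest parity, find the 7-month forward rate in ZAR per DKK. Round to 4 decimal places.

1.9545

T = 7/12 years.
ZAR growth factor: e^(0.0578×7/12) = 1.0342915.
Growth of 1 DKK over T: e^(0.0086×7/12) = 1.0050293.
Forward (ZAR per DKK) = 1.8992 × 1.0342915 / 1.0050293 = 1.954497.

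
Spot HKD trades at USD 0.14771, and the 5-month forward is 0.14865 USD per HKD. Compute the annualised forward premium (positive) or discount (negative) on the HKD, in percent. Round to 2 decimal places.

+1.53%

T = 5/12 years.
HKD trades forward at +0.63638% vs spot over the period.
Annualise by dividing by T: 0.0063638 / (5/12) = 0.015273 → 1.53%.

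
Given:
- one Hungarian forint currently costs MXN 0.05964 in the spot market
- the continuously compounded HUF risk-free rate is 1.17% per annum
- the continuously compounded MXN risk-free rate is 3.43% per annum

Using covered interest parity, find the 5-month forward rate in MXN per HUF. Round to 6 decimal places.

T = 5/12 years.
Growth of 1 MXN over T: e^(0.0343×5/12) = 1.0143943.
Growth of 1 HUF over T: e^(0.0117×5/12) = 1.0048869.
Forward (MXN per HUF) = 0.05964 × 1.0143943 / 1.0048869 = 0.06020426.

0.060204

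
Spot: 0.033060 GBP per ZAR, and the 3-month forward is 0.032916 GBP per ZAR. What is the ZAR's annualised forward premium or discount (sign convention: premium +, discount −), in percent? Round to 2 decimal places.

-1.74%

T = 3/12 years.
Period premium: (0.032916 − 0.03306)/0.03306 = -0.0043557.
Annualise by dividing by T: -0.0043557 / (3/12) = -0.017423 → -1.74%.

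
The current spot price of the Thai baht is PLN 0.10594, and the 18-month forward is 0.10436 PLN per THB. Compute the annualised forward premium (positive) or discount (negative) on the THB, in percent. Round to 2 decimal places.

T = 18/12 years.
Period premium: (0.10436 − 0.10594)/0.10594 = -0.0149141.
Per annum: -0.0149141 / (18/12) = -0.009943 = -0.99%.

-0.99%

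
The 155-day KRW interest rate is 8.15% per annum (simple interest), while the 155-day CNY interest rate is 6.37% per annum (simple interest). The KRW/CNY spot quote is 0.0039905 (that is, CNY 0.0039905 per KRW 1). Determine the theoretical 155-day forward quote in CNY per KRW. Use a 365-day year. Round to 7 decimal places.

0.0039613

T = 155/365 years.
Growth of 1 CNY over T: 1 + 0.0637×155/365 = 1.0270507.
KRW accumulates by 1 + 0.0815×155/365 = 1.0346096.
Forward (CNY per KRW) = 0.0039905 × 1.0270507 / 1.0346096 = 0.003961345.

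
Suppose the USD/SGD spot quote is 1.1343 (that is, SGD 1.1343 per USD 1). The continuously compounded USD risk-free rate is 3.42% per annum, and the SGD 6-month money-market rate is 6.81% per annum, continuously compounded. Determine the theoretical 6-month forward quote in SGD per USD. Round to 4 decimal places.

T = 6/12 years.
Growth of 1 SGD over T: e^(0.0681×6/12) = 1.0346363.
Growth of 1 USD over T: e^(0.0342×6/12) = 1.017247.
CIP: F = S · (grow SGD)/(grow USD) = 1.1343 × 1.0346363/1.017247 = 1.153690 SGD per USD.

1.1537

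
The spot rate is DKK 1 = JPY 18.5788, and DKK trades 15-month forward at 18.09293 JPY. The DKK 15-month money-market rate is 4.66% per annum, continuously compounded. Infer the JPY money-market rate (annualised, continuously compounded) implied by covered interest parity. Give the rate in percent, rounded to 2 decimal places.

T = 15/12 years.
By CIP, F/S equals the JPY-to-DKK growth ratio: 18.09293/18.5788 = 0.9738481.
The DKK side grows by e^(0.0466×15/12) = 1.059980.
Hence g_JPY = 1.0322595.
r = ln(1.0322595)/(15/12) = 0.025400 → 2.54%.

2.54%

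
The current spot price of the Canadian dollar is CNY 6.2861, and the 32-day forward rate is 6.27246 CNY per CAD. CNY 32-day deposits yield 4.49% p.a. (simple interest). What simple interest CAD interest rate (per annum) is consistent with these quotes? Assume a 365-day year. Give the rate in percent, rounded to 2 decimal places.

T = 32/365 years.
By CIP, F/S equals the CNY-to-CAD growth ratio: 6.27246/6.2861 = 0.9978301.
CNY growth factor: 1 + 0.0449×32/365 = 1.0039364.
That pins the CAD growth at 1.0061196.
r = (1.0061196 − 1)/(32/365) = 0.069802 → 6.98%.

6.98%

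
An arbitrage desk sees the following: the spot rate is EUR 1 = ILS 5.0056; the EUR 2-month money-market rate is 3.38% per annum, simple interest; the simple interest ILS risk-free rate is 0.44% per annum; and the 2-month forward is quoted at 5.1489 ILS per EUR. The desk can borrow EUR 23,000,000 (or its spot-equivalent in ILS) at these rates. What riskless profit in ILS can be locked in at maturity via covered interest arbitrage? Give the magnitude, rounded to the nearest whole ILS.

ILS 3,878,598

T = 2/12 years.
Invest the EUR and cover forward: 23,000,000 × 1.00563333333 × 5.1489 = ILS 119,091,825.81.
Convert at spot and invest in ILS: 23,000,000 × 5.0056 × 1.00073333333 = ILS 115,213,227.79.
The quoted forward overvalues EUR, so borrow ILS, buy EUR at spot, deposit the EUR at 3.38%, and sell the proceeds forward at 5.1489.
The gap between the two covered legs is ILS 3,878,598.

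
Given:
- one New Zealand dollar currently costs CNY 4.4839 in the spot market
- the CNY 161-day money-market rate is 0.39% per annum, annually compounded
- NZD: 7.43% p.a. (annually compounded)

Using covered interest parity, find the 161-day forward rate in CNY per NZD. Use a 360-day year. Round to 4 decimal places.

4.3500

T = 161/360 years.
Growth of 1 CNY over T: (1 + 0.0039)^(161/360) = 1.0017423.
NZD accumulates by (1 + 0.0743)^(161/360) = 1.0325713.
Forward (CNY per NZD) = 4.4839 × 1.0017423 / 1.0325713 = 4.350026.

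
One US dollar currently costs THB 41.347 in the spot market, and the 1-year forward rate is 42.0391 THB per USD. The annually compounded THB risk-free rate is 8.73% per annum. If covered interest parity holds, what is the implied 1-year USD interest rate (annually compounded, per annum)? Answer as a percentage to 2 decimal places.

T = 1 year.
F/S = 42.0391/41.347 = 1.0167388 = (growth of THB) / (growth of USD).
THB growth factor: (1 + 0.0873)^1 = 1.087300.
Hence g_USD = 1.0693995.
Annualise: 1.0693995^(1/1) − 1 = 0.069400 = 6.94%.

6.94%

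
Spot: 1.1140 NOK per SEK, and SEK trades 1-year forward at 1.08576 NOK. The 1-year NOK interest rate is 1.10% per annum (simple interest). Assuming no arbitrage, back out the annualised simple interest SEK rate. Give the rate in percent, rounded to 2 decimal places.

T = 1 year.
By CIP, F/S equals the NOK-to-SEK growth ratio: 1.08576/1.114 = 0.9746499.
The NOK side grows by 1 + 0.0110×1 = 1.011000.
So the SEK growth factor = 1.0372955.
(1.0372955 − 1)/T = 0.037295, i.e. 3.73%.

3.73%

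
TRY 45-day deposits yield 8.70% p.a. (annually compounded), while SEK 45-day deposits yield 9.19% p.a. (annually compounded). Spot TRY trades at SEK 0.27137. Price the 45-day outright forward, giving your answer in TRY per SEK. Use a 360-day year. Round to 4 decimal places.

T = 45/360 years.
Growth of 1 SEK over T: (1 + 0.0919)^(45/360) = 1.0110505.
Growth of 1 TRY over T: (1 + 0.0870)^(45/360) = 1.0104823.
So F = 0.27137 × 1.0110505 / 1.0104823 = 0.2715226 (SEK/TRY).
Quoted the other way: 1/0.2715226 = 3.6829 TRY per SEK.

3.6829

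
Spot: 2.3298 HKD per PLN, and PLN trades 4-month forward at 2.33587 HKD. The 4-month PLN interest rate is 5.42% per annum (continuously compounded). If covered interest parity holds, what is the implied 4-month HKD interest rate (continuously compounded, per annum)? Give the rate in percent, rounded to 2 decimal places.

6.20%

T = 4/12 years.
CIP gives F = S · g_HKD/g_PLN, so g_HKD/g_PLN = 2.33587/2.3298 = 1.0026054.
PLN growth factor: e^(0.0542×4/12) = 1.0182309.
So the HKD growth factor = 1.0208838.
r = ln(1.0208838)/(4/12) = 0.062006 → 6.20%.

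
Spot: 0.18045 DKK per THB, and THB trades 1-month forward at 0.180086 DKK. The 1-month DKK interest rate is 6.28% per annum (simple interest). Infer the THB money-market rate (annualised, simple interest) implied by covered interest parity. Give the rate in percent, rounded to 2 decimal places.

8.72%

T = 1/12 years.
CIP gives F = S · g_DKK/g_THB, so g_DKK/g_THB = 0.180086/0.18045 = 0.9979828.
The DKK side grows by 1 + 0.0628×1/12 = 1.0052333.
Hence g_THB = 1.0072652.
(1.0072652 − 1)/T = 0.087182, i.e. 8.72%.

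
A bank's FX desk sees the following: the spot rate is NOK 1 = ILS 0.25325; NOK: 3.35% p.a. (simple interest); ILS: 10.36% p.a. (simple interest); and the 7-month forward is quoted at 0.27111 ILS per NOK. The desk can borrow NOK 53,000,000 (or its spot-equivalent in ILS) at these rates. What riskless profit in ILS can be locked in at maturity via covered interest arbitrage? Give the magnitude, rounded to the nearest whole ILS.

T = 7/12 years.
Invest the NOK and cover forward: 53,000,000 × 1.0195416667 × 0.27111 = ILS 14,649,620.89.
Convert at spot and invest in ILS: 53,000,000 × 0.25325 × 1.0604333333 = ILS 14,233,401.31.
The quoted forward overvalues NOK, so borrow ILS, buy NOK at spot, deposit the NOK at 3.35%, and sell the proceeds forward at 0.27111.
Profit = 14,649,620.89 − 14,233,401.31 = ILS 416,220.

ILS 416,220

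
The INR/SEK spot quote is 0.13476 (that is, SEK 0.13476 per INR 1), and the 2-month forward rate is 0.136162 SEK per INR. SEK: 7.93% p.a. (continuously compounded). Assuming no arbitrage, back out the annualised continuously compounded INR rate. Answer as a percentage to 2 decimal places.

T = 2/12 years.
CIP gives F = S · g_SEK/g_INR, so g_SEK/g_INR = 0.136162/0.13476 = 1.0104037.
SEK growth factor: e^(0.0793×2/12) = 1.0133044.
Hence g_INR = 1.0028708.
Take logs: ln 1.0028708 / (2/12) = 0.017200, so 1.72%.

1.72%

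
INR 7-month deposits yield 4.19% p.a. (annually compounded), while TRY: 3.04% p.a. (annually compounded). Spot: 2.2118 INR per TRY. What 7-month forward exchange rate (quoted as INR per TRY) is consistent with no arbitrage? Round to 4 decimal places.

2.2262

T = 7/12 years.
INR accumulates by (1 + 0.0419)^(7/12) = 1.0242324.
Growth of 1 TRY over T: (1 + 0.0304)^(7/12) = 1.0176226.
Forward (INR per TRY) = 2.2118 × 1.0242324 / 1.0176226 = 2.226166.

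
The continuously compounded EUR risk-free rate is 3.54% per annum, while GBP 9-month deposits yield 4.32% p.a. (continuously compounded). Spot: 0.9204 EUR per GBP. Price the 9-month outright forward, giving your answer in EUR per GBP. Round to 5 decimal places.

0.91503

T = 9/12 years.
Growth of 1 EUR over T: e^(0.0354×9/12) = 1.0269056.
Growth of 1 GBP over T: e^(0.0432×9/12) = 1.0329306.
CIP: F = S · (grow EUR)/(grow GBP) = 0.9204 × 1.0269056/1.0329306 = 0.9150314 EUR per GBP.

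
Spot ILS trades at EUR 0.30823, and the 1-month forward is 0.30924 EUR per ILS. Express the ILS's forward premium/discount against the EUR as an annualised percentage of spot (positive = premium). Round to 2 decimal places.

T = 1/12 years.
(F − S)/S = (0.30924 − 0.30823)/0.30823 = 0.0032768.
Annualise by dividing by T: 0.0032768 / (1/12) = 0.039322 → 3.93%.

+3.93%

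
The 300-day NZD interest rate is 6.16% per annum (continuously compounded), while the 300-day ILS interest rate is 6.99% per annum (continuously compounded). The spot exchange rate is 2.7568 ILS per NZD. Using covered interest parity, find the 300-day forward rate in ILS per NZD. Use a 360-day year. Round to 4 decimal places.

T = 300/360 years.
Growth of 1 ILS over T: e^(0.0699×300/360) = 1.059980.
NZD growth factor: e^(0.0616×300/360) = 1.0526737.
CIP: F = S · (grow ILS)/(grow NZD) = 2.7568 × 1.059980/1.0526737 = 2.775934 ILS per NZD.

2.7759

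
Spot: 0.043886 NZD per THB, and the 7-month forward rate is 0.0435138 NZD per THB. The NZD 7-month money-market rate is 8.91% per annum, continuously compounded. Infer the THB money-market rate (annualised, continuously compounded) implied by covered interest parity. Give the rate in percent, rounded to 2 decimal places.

T = 7/12 years.
By CIP, F/S equals the NZD-to-THB growth ratio: 0.0435138/0.043886 = 0.9915189.
NZD growth factor: e^(0.0891×7/12) = 1.0533494.
Hence g_THB = 1.0623594.
r = ln(1.0623594)/(7/12) = 0.103701 → 10.37%.

10.37%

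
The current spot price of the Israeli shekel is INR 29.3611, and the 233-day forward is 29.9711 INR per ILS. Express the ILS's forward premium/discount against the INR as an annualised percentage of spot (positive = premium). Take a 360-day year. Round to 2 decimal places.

T = 233/360 years.
ILS trades forward at +2.07758% vs spot over the period.
×(1/T) gives 3.21% p.a.

+3.21%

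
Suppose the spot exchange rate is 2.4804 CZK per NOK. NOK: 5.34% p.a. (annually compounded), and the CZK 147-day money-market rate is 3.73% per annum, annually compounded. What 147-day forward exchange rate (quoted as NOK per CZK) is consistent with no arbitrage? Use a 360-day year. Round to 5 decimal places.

0.40570

T = 147/360 years.
Growth of 1 CZK over T: (1 + 0.0373)^(147/360) = 1.015066.
Growth of 1 NOK over T: (1 + 0.0534)^(147/360) = 1.021470.
CIP: F = S · (grow CZK)/(grow NOK) = 2.4804 × 1.015066/1.021470 = 2.464849 CZK per NOK.
Quoted the other way: 1/2.464849 = 0.40570 NOK per CZK.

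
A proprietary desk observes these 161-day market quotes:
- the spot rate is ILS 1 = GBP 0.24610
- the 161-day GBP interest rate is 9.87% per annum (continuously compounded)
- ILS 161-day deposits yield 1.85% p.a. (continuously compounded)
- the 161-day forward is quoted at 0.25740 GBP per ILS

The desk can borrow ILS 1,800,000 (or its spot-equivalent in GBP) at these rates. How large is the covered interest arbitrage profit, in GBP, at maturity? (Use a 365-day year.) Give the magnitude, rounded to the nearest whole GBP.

GBP 4,425

T = 161/365 years.
Keep in ILS, deliver into the forward: 1,800,000·1.00819366·0.25740 = GBP 467,116.29.
Swap to GBP now, deposit: 1,800,000·0.24610·1.04449777 = GBP 462,691.62.
The quoted forward overvalues ILS, so borrow GBP, buy ILS at spot, deposit the ILS at 1.85%, and sell the proceeds forward at 0.25740.
The gap between the two covered legs is GBP 4,425.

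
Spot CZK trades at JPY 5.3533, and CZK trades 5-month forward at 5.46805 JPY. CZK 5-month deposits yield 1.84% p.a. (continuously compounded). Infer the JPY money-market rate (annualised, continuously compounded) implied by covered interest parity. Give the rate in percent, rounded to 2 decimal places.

T = 5/12 years.
By CIP, F/S equals the JPY-to-CZK growth ratio: 5.46805/5.3533 = 1.0214354.
The CZK side grows by e^(0.0184×5/12) = 1.0076961.
Hence g_JPY = 1.0292965.
r = ln(1.0292965)/(5/12) = 0.069301 → 6.93%.

6.93%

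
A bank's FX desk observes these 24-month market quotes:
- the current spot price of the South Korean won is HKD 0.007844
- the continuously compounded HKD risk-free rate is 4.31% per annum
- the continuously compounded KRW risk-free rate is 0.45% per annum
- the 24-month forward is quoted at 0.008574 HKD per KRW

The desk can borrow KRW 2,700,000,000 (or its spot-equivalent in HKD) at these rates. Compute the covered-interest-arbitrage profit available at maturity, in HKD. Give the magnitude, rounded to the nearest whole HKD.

HKD 273,682

T = 2 years.
Route A — deposit KRW, sell forward: 2,700,000,000 × 1.0090406218 × 0.008574 = HKD 23,359,088.59.
Route B — convert at spot, deposit HKD: 2,700,000,000 × 0.007844 × 1.0900243114 = HKD 23,085,406.89.
The quoted forward overvalues KRW, so borrow HKD, buy KRW at spot, deposit the KRW at 0.45%, and sell the proceeds forward at 0.008574.
Arbitrage profit = |23,359,088.59 − 23,085,406.89| = HKD 273,682.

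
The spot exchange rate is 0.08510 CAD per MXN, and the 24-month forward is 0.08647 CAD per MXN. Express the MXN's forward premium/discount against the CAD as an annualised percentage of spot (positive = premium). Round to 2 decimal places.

+0.80%

T = 2 years.
Period premium: (0.08647 − 0.0851)/0.0851 = 0.0160987.
Annualise by dividing by T: 0.0160987 / 2 = 0.008049 → 0.80%.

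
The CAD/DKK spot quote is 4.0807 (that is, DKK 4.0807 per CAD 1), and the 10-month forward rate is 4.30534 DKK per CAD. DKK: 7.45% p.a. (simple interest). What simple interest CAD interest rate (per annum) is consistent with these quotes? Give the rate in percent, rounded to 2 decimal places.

0.80%

T = 10/12 years.
F/S = 4.30534/4.0807 = 1.0550494 = (growth of DKK) / (growth of CAD).
The DKK side grows by 1 + 0.0745×10/12 = 1.0620833.
So the CAD growth factor = 1.0066669.
r = (1.0066669 − 1)/(10/12) = 0.008000 → 0.80%.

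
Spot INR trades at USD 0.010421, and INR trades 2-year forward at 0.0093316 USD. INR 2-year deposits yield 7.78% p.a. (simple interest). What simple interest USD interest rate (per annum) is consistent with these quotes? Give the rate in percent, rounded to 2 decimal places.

T = 2 years.
CIP gives F = S · g_USD/g_INR, so g_USD/g_INR = 0.0093316/0.010421 = 0.8954611.
INR growth factor: 1 + 0.0778×2 = 1.155600.
That pins the USD growth at 1.0347948.
r = (1.0347948 − 1)/2 = 0.017397 → 1.74%.

1.74%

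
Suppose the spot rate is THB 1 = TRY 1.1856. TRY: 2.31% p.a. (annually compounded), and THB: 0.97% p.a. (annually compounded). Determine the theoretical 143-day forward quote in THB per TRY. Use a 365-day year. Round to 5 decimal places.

0.83911

T = 143/365 years.
Growth of 1 TRY over T: (1 + 0.0231)^(143/365) = 1.0089873.
Growth of 1 THB over T: (1 + 0.0097)^(143/365) = 1.0037891.
CIP: F = S · (grow TRY)/(grow THB) = 1.1856 × 1.0089873/1.0037891 = 1.191740 TRY per THB.
Invert for THB per TRY: 1 / 1.191740 = 0.83911.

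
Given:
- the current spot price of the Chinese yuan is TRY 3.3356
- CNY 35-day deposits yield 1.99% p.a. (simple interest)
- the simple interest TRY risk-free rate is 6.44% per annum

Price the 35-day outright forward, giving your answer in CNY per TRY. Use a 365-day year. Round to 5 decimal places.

0.29852

T = 35/365 years.
Growth of 1 TRY over T: 1 + 0.0644×35/365 = 1.0061753.
CNY growth factor: 1 + 0.0199×35/365 = 1.0019082.
So F = 3.3356 × 1.0061753 / 1.0019082 = 3.349806 (TRY/CNY).
Quoted the other way: 1/3.349806 = 0.29852 CNY per TRY.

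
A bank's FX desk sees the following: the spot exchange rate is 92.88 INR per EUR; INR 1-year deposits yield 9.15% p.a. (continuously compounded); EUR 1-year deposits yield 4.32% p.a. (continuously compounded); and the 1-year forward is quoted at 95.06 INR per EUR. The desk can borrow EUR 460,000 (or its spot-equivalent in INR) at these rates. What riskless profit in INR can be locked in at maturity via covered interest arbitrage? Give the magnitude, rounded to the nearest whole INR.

T = 1 year.
Route A — deposit EUR, sell forward: 460,000 × 1.0441467033 × 95.06 = INR 45,658,029.38.
Route B — convert at spot, deposit INR: 460,000 × 92.88 × 1.0958167767 = INR 46,818,552.62.
The quoted forward undervalues EUR, so borrow EUR, convert to INR at spot, deposit the INR at 9.15%, and buy EUR forward at 95.06 to cover the loan.
Arbitrage profit = |45,658,029.38 − 46,818,552.62| = INR 1,160,523.

INR 1,160,523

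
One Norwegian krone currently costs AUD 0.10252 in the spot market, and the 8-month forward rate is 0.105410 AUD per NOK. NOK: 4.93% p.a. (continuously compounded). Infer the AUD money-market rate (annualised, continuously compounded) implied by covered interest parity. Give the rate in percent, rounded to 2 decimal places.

T = 8/12 years.
CIP gives F = S · g_AUD/g_NOK, so g_AUD/g_NOK = 0.10541/0.10252 = 1.0281896.
NOK growth factor: e^(0.0493×8/12) = 1.0334127.
So the AUD growth factor = 1.0625442.
Take logs: ln 1.0625442 / (8/12) = 0.090999, so 9.10%.

9.10%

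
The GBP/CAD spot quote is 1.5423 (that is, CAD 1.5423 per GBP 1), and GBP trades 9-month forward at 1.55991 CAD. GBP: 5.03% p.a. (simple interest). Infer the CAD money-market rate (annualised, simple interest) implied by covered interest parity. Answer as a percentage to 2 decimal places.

T = 9/12 years.
CIP gives F = S · g_CAD/g_GBP, so g_CAD/g_GBP = 1.55991/1.5423 = 1.0114180.
GBP growth factor: 1 + 0.0503×9/12 = 1.037725.
So the CAD growth factor = 1.0495737.
r = (1.0495737 − 1)/(9/12) = 0.066098 → 6.61%.

6.61%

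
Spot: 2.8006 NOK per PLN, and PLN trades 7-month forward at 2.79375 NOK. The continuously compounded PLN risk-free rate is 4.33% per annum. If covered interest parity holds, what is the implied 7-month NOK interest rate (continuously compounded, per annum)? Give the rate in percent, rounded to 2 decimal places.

T = 7/12 years.
By CIP, F/S equals the NOK-to-PLN growth ratio: 2.79375/2.8006 = 0.9975541.
The PLN side grows by e^(0.0433×7/12) = 1.025580.
Hence g_NOK = 1.0230715.
Take logs: ln 1.0230715 / (7/12) = 0.039102, so 3.91%.

3.91%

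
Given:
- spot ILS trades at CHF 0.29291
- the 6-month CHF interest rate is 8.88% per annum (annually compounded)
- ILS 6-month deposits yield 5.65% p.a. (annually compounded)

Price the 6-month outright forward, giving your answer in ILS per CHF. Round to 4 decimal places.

3.3630

T = 6/12 years.
Growth of 1 CHF over T: (1 + 0.0888)^(6/12) = 1.0434558.
ILS growth factor: (1 + 0.0565)^(6/12) = 1.0278619.
CIP: F = S · (grow CHF)/(grow ILS) = 0.29291 × 1.0434558/1.0278619 = 0.2973538 CHF per ILS.
Invert for ILS per CHF: 1 / 0.2973538 = 3.3630.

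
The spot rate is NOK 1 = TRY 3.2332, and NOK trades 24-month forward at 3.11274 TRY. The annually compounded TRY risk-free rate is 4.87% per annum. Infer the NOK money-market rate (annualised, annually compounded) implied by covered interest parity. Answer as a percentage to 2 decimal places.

6.88%

T = 2 years.
CIP gives F = S · g_TRY/g_NOK, so g_TRY/g_NOK = 3.11274/3.2332 = 0.9627428.
TRY growth factor: (1 + 0.0487)^2 = 1.0997717.
So the NOK growth factor = 1.1423318.
Annualise: 1.1423318^(1/2) − 1 = 0.068799 = 6.88%.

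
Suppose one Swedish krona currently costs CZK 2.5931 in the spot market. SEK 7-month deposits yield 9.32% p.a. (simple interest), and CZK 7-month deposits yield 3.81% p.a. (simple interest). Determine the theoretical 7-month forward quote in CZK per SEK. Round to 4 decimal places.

T = 7/12 years.
CZK accumulates by 1 + 0.0381×7/12 = 1.022225.
Growth of 1 SEK over T: 1 + 0.0932×7/12 = 1.0543667.
Forward (CZK per SEK) = 2.5931 × 1.022225 / 1.0543667 = 2.514051.

2.5141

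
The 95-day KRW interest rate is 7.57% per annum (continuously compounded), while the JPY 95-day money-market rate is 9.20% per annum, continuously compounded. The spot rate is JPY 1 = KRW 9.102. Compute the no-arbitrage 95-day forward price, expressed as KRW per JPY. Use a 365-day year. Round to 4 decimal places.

T = 95/365 years.
Growth of 1 KRW over T: e^(0.0757×95/365) = 1.0198981.
JPY growth factor: e^(0.0920×95/365) = 1.0242342.
CIP: F = S · (grow KRW)/(grow JPY) = 9.102 × 1.0198981/1.0242342 = 9.063467 KRW per JPY.

9.0635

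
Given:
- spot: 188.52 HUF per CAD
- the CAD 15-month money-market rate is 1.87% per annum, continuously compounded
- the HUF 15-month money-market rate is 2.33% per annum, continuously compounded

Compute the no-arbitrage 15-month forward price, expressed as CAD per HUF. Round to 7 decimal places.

T = 15/12 years.
HUF growth factor: e^(0.0233×15/12) = 1.0295533.
CAD accumulates by e^(0.0187×15/12) = 1.0236503.
Forward (HUF per CAD) = 188.52 × 1.0295533 / 1.0236503 = 189.6071.
Invert for CAD per HUF: 1 / 189.6071 = 0.0052741.

0.0052741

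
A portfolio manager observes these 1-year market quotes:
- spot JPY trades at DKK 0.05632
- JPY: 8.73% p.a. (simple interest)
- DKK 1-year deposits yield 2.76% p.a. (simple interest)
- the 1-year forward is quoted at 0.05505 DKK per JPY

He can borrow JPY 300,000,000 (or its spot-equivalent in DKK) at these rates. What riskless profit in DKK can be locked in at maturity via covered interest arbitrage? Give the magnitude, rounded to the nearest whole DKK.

T = 1 year.
Route A — deposit JPY, sell forward: 300,000,000 × 1.087300 × 0.05505 = DKK 17,956,759.50.
Route B — convert at spot, deposit DKK: 300,000,000 × 0.05632 × 1.027600 = DKK 17,362,329.60.
The quoted forward overvalues JPY, so borrow DKK, buy JPY at spot, deposit the JPY at 8.73%, and sell the proceeds forward at 0.05505.
Profit = 17,956,759.50 − 17,362,329.60 = DKK 594,430.

DKK 594,430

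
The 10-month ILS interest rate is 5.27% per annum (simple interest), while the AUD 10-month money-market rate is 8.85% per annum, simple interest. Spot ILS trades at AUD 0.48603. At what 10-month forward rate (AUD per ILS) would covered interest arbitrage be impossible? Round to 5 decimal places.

0.49992

T = 10/12 years.
AUD accumulates by 1 + 0.0885×10/12 = 1.073750.
ILS accumulates by 1 + 0.0527×10/12 = 1.0439167.
CIP: F = S · (grow AUD)/(grow ILS) = 0.48603 × 1.073750/1.0439167 = 0.4999199 AUD per ILS.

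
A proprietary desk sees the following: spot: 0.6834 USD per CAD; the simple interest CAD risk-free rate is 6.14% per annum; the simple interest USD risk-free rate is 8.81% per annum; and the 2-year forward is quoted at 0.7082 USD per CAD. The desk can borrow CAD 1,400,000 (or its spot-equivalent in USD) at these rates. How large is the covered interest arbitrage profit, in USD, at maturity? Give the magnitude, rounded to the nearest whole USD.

T = 2 years.
Keep in CAD, deliver into the forward: 1,400,000·1.122800·0.7082 = USD 1,113,233.74.
Swap to USD now, deposit: 1,400,000·0.6834·1.176200 = USD 1,125,341.11.
The quoted forward undervalues CAD, so borrow CAD, convert to USD at spot, deposit the USD at 8.81%, and buy CAD forward at 0.7082 to cover the loan.
Arbitrage profit = |1,113,233.74 − 1,125,341.11| = USD 12,107.

USD 12,107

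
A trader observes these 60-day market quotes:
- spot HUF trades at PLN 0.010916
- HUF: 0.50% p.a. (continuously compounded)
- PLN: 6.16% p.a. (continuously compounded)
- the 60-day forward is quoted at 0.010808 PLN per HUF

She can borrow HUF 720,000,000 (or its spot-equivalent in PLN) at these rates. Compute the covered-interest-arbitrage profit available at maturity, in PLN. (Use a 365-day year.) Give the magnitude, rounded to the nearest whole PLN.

T = 60/365 years.
Invest the HUF and cover forward: 720,000,000 × 1.000822256 × 0.010808 = PLN 7,788,158.60.
Convert at spot and invest in PLN: 720,000,000 × 0.010916 × 1.010177469 = PLN 7,939,510.02.
The quoted forward undervalues HUF, so borrow HUF, convert to PLN at spot, deposit the PLN at 6.16%, and buy HUF forward at 0.010808 to cover the loan.
Profit = 7,939,510.02 − 7,788,158.60 = PLN 151,351.

PLN 151,351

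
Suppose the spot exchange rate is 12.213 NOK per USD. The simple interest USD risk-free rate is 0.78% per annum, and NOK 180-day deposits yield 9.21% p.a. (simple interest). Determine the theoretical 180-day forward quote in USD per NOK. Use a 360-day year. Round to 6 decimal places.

0.078581

T = 180/360 years.
NOK accumulates by 1 + 0.0921×180/360 = 1.046050.
USD growth factor: 1 + 0.0078×180/360 = 1.003900.
CIP: F = S · (grow NOK)/(grow USD) = 12.213 × 1.046050/1.003900 = 12.72578 NOK per USD.
Invert for USD per NOK: 1 / 12.72578 = 0.078581.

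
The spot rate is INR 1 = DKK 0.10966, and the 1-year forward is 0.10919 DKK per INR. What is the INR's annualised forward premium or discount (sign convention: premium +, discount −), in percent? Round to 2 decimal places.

T = 1 year.
Period premium: (0.10919 − 0.10966)/0.10966 = -0.0042860.
×(1/T) gives -0.43% p.a.

-0.43%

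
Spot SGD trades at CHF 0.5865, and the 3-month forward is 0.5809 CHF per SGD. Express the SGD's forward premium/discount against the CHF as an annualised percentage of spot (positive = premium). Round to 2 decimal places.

-3.82%

T = 3/12 years.
Period premium: (0.5809 − 0.5865)/0.5865 = -0.0095482.
Per annum: -0.0095482 / (3/12) = -0.038193 = -3.82%.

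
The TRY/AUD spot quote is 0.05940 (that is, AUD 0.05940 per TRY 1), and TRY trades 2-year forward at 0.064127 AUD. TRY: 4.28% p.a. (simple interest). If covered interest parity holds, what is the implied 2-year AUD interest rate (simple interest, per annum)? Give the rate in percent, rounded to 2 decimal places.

8.60%

T = 2 years.
F/S = 0.064127/0.0594 = 1.0795791 = (growth of AUD) / (growth of TRY).
TRY growth factor: 1 + 0.0428×2 = 1.085600.
Hence g_AUD = 1.1719911.
r = (1.1719911 − 1)/2 = 0.085996 → 8.60%.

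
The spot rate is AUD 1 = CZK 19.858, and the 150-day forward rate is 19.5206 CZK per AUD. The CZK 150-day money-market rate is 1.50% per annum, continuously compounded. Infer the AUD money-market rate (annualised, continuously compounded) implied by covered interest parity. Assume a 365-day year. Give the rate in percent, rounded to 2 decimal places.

5.67%

T = 150/365 years.
CIP gives F = S · g_CZK/g_AUD, so g_CZK/g_AUD = 19.5206/19.858 = 0.9830094.
CZK growth factor: e^(0.0150×150/365) = 1.0061834.
That pins the AUD growth at 1.0235745.
r = ln(1.0235745)/(150/365) = 0.056699 → 5.67%.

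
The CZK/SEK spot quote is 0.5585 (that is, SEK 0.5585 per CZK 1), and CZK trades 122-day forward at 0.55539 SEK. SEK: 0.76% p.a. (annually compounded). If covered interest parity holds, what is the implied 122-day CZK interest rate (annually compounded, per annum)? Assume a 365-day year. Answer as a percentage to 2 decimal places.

T = 122/365 years.
By CIP, F/S equals the SEK-to-CZK growth ratio: 0.55539/0.5585 = 0.9944315.
SEK growth factor: (1 + 0.0076)^(122/365) = 1.0025339.
So the CZK growth factor = 1.0081478.
Annualise: 1.0081478^(365/122) − 1 = 0.024575 = 2.46%.

2.46%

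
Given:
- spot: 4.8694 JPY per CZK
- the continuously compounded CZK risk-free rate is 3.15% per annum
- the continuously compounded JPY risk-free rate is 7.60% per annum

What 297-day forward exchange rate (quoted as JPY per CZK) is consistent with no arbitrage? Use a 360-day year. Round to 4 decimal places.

T = 297/360 years.
JPY accumulates by e^(0.0760×297/360) = 1.0647074.
CZK accumulates by e^(0.0315×297/360) = 1.0263281.
Forward (JPY per CZK) = 4.8694 × 1.0647074 / 1.0263281 = 5.051490.

5.0515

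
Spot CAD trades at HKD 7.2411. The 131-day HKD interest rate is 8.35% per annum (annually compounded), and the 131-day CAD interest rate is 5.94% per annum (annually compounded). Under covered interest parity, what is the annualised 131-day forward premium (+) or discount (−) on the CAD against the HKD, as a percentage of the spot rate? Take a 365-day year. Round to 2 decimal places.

T = 131/365 years.
No-arbitrage forward: 7.2411 × 1.0292011 / 1.0209257 = 7.2997948 HKD/CAD.
(F − S)/S ÷ T = (7.2997948 − 7.2411)/7.2411/(131/365) = 0.022585 → 2.26%.

+2.26%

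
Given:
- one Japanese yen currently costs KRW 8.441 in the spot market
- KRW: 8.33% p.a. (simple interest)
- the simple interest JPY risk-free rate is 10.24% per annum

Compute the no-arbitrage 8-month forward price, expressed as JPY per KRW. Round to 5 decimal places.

0.11990

T = 8/12 years.
KRW growth factor: 1 + 0.0833×8/12 = 1.0555333.
Growth of 1 JPY over T: 1 + 0.1024×8/12 = 1.0682667.
CIP: F = S · (grow KRW)/(grow JPY) = 8.441 × 1.0555333/1.0682667 = 8.340386 KRW per JPY.
Quoted the other way: 1/8.340386 = 0.11990 JPY per KRW.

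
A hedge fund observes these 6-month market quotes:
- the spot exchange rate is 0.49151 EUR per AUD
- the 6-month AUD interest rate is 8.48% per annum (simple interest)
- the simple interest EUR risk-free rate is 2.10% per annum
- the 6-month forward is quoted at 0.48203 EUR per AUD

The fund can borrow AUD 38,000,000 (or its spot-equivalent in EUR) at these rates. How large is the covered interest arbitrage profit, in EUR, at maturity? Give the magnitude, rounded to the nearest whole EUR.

T = 6/12 years.
Keep in AUD, deliver into the forward: 38,000,000·1.042400·0.48203 = EUR 19,093,786.74.
Swap to EUR now, deposit: 38,000,000·0.49151·1.010500 = EUR 18,873,492.49.
The quoted forward overvalues AUD, so borrow EUR, buy AUD at spot, deposit the AUD at 8.48%, and sell the proceeds forward at 0.48203.
Profit = 19,093,786.74 − 18,873,492.49 = EUR 220,294.

EUR 220,294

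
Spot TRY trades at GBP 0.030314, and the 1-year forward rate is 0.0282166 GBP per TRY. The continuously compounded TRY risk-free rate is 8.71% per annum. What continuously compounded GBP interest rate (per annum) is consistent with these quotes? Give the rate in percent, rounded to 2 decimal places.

1.54%

T = 1 year.
F/S = 0.0282166/0.030314 = 0.9308108 = (growth of GBP) / (growth of TRY).
TRY growth factor: e^(0.0871×1) = 1.0910058.
Hence g_GBP = 1.015520.
r = ln(1.015520)/1 = 0.015401 → 1.54%.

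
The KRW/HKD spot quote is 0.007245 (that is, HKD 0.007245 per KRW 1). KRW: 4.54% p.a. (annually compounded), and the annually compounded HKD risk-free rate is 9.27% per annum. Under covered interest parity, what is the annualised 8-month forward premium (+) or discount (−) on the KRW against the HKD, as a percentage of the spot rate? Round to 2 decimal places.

+4.49%

T = 8/12 years.
CIP forward (HKD per KRW) = 0.007245 × 1.0608825/1.0300422 = 0.007461921.
Annualised premium = (F − S)/S × (1/T) = (0.007461921 − 0.007245)/0.007245 ÷ (8/12) = 4.49%.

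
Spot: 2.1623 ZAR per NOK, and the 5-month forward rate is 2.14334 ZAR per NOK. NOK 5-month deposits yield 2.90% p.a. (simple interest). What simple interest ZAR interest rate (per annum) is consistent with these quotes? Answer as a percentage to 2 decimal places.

T = 5/12 years.
F/S = 2.14334/2.1623 = 0.9912316 = (growth of ZAR) / (growth of NOK).
NOK growth factor: 1 + 0.0290×5/12 = 1.0120833.
So the ZAR growth factor = 1.0032089.
r = (1.0032089 − 1)/(5/12) = 0.007701 → 0.77%.

0.77%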